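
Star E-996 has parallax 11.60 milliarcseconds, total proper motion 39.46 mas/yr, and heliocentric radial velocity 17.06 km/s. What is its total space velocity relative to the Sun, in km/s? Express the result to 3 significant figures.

23.5 km/s

d = 1/p = 1/0.01160″ = 86.207 pc.
μ = 39.46 mas/yr = 0.03946 ″/yr.
v_t = 4.740 μ d = 4.740 × 0.03946 × 86.207 = 16.124 km/s.
v = √(v_r² + v_t²) = √(17.06² + 16.124²) = √551.027 = 23.474 km/s.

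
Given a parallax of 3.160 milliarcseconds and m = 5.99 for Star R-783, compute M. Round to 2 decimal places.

d = 1/p = 1/0.003160″ = 316.46 pc.
m − M = 5 log₁₀(316.46) − 5 = 12.5016 − 5 = 7.5016.
M = m − (m − M) = 5.99 − 7.5016 = -1.51.

M = -1.51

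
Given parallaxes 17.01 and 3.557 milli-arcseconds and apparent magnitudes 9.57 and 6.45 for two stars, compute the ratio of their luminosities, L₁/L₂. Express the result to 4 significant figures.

L₁/L₂ = 0.002470

d₁ = 1/p₁ = 1/0.01701″ = 58.789 pc; d₂ = 1/p₂ = 1/0.003557″ = 281.14 pc.
M₁ = m₁ − 5 log₁₀ d₁ + 5 = 9.57 − 8.8465 + 5 = 5.7235.
M₂ = 6.45 − 12.2446 + 5 = -0.7946.
L₁/L₂ = 10^(0.4(M₂ − M₁)) = 10^(0.4 × (-6.5181)) = 10^(-2.60724) = 0.0024704.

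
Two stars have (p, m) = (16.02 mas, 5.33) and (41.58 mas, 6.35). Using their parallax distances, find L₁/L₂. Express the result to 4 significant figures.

L₁/L₂ = 17.24

d₁ = 1/p₁ = 1/0.01602″ = 62.422 pc; d₂ = 1/p₂ = 1/0.04158″ = 24.05 pc.
M₁ = m₁ − 5 log₁₀ d₁ + 5 = 5.33 − 8.9767 + 5 = 1.3533.
M₂ = 6.35 − 6.9056 + 5 = 4.4444.
L₁/L₂ = 10^(0.4(M₂ − M₁)) = 10^(0.4 × 3.0911) = 10^1.23644 = 17.236.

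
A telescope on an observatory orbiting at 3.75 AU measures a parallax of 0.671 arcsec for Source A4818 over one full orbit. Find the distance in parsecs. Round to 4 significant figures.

5.589 pc

With baseline B (in AU) and parallax p (in arcsec), d = B/p parsecs.
d = 3.75 / 0.671 = 5.5887 pc.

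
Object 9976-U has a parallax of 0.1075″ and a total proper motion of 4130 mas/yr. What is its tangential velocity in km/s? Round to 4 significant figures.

182.1 km/s

d = 1/p = 1/0.1075″ = 9.3023 pc.
μ = 4130 mas/yr = 4.13 ″/yr.
v_t = 4.74 × μ × d = 4.74 × 4.13 × 9.3023 = 182.1 km/s.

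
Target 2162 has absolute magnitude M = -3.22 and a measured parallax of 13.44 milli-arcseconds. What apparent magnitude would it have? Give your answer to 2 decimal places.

d = 1/p = 1/0.01344″ = 74.405 pc.
m − M = 5 log₁₀ d − 5 = 5 log₁₀(74.405) − 5 = 9.3580 − 5 = 4.3580.
m = M + (m − M) = -3.22 + 4.3580 = 1.14.

m = 1.14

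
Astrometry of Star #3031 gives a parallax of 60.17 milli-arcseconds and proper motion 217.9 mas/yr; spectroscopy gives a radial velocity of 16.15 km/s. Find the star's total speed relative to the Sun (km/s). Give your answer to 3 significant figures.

d = 1/p = 1/0.06017″ = 16.62 pc.
μ = 217.9 mas/yr = 0.2179 ″/yr.
v_t = 4.740 μ d = 4.740 × 0.2179 × 16.62 = 17.166 km/s.
v = √(v_r² + v_t²) = √(16.15² + 17.166²) = √555.494 = 23.569 km/s.

23.6 km/s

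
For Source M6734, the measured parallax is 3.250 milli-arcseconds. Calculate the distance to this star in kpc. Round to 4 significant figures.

p = 3.250 milli-arcseconds = 0.003250 arcsec.
d = 1/p = 1/0.003250 = 307.69 pc.
= 0.30769 kpc.

0.3077 kpc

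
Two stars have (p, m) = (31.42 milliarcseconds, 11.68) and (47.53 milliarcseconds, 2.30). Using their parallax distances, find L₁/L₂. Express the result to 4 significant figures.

L₁/L₂ = 0.0004051

d₁ = 1/p₁ = 1/0.03142″ = 31.827 pc; d₂ = 1/p₂ = 1/0.04753″ = 21.039 pc.
M₁ = m₁ − 5 log₁₀ d₁ + 5 = 11.68 − 7.5140 + 5 = 9.1660.
M₂ = 2.30 − 6.6151 + 5 = 0.6849.
L₁/L₂ = 10^(0.4(M₂ − M₁)) = 10^(0.4 × (-8.4811)) = 10^(-3.39244) = 0.0004051.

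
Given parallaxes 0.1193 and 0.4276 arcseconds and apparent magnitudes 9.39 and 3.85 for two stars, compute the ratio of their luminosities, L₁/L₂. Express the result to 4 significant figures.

d₁ = 1/p₁ = 1/0.1193″ = 8.3822 pc; d₂ = 1/p₂ = 1/0.4276″ = 2.3386 pc.
M₁ = m₁ − 5 log₁₀ d₁ + 5 = 9.39 − 4.6168 + 5 = 9.7732.
M₂ = 3.85 − 1.8448 + 5 = 7.0052.
L₁/L₂ = 10^(0.4(M₂ − M₁)) = 10^(0.4 × (-2.7680)) = 10^(-1.10720) = 0.078127.

L₁/L₂ = 0.07813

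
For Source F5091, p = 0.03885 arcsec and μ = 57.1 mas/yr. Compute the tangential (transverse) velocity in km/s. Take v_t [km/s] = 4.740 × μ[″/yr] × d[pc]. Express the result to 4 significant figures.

6.967 km/s

d = 1/p = 1/0.03885″ = 25.74 pc.
μ = 57.1 mas/yr = 0.0571 ″/yr.
v_t = 4.74 × μ × d = 4.74 × 0.0571 × 25.74 = 6.9666 km/s.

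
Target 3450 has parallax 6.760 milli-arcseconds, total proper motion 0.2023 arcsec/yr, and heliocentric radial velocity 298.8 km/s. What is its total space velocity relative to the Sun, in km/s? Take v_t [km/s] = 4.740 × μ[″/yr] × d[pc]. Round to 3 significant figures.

d = 1/p = 1/0.006760″ = 147.93 pc.
v_t = 4.740 μ d = 4.740 × 0.2023 × 147.93 = 141.85 km/s.
v = √(v_r² + v_t²) = √(298.8² + 141.85²) = √109403 = 330.76 km/s.

331 km/s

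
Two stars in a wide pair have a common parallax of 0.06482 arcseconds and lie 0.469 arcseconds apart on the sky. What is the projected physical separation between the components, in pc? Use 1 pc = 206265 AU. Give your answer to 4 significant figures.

d = 1/p = 1/0.06482″ = 15.427 pc.
At distance d (pc), an angle of θ arcsec spans θ·d AU: s = 0.469 × 15.427 = 7.2353 AU.
= 7.2353 / 206265 = 3.5078 × 10^-5 pc.

3.508 × 10^-5 pc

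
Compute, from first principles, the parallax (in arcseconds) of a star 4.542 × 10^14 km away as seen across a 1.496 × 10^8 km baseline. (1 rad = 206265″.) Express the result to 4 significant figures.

0.06794 arcsec

θ ≈ B/d = (1.496 × 10^8) / (4.542 × 10^14) = 3.2937 × 10^-7 rad.
In arcseconds: 3.2937 × 10^-7 × 206265 = 0.067938″.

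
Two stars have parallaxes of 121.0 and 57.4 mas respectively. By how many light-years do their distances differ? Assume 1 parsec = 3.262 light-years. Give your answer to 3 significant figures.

d_A = 1/0.1210″ = 8.2645 pc; d_B = 1/0.05740″ = 17.422 pc.
|d_B − d_A| = |17.422 − 8.2645| = 9.1575 pc = 9.1575 × 3.262 ly = 29.872 ly.

29.9 ly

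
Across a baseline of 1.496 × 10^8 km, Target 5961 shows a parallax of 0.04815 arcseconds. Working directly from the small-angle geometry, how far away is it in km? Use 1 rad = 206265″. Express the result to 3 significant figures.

6.41 × 10^14 km

θ = 0.04815″ = 0.04815/206265 = 2.3344 × 10^-7 rad.
d = B/θ = (1.496 × 10^8) / (2.3344 × 10^-7) = 6.4085 × 10^14 km.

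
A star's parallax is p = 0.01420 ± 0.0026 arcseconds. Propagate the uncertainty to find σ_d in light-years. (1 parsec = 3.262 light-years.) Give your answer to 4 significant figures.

42.06 ly

d = 1/p, so σ_d = σ_p / p².
σ_d = 0.00260 / (0.01420)² = 0.00260 / 0.00020164 = 12.894 pc = 12.894 × 3.262 ly = 42.06 ly.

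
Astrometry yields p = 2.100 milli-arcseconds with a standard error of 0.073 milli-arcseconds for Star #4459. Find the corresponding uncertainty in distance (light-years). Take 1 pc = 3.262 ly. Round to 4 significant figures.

54.00 ly

d = 1/p, so σ_d = σ_p / p².
σ_d = 0.0000730 / (0.002100)² = 0.0000730 / 0.00000441 = 16.553 pc = 16.553 × 3.262 ly = 53.996 ly.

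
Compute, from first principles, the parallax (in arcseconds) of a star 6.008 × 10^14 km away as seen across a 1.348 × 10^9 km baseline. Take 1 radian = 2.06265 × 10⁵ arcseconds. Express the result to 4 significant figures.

θ ≈ B/d = (1.348 × 10^9) / (6.008 × 10^14) = 2.2437 × 10^-6 rad.
In arcseconds: 2.2437 × 10^-6 × 206265 = 0.4628″.

0.4628 arcsec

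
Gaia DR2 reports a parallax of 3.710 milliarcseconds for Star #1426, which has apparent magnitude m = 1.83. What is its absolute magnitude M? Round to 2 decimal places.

d = 1/p = 1/0.003710″ = 269.54 pc.
m − M = 5 log₁₀(269.54) − 5 = 12.1531 − 5 = 7.1531.
M = m − (m − M) = 1.83 − 7.1531 = -5.32.

M = -5.32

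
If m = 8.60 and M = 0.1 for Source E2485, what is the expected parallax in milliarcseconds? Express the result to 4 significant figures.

1.995 mas

m − M = 8.60 − 0.1 = 8.50.
d = 10^((m−M)/5 + 1) = 10^2.700 = 501.19 pc.
p = 1/d = 1/501.19 = 0.0019953 arcsec = 1.9953 mas.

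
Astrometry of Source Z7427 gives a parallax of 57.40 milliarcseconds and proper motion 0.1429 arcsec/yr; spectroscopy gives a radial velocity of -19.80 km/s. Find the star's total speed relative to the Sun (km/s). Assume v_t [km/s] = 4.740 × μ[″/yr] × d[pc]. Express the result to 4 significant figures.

d = 1/p = 1/0.05740″ = 17.422 pc.
v_t = 4.740 μ d = 4.740 × 0.1429 × 17.422 = 11.801 km/s.
v = √(v_r² + v_t²) = √((-19.80)² + 11.801²) = √531.304 = 23.05 km/s.

23.05 km/s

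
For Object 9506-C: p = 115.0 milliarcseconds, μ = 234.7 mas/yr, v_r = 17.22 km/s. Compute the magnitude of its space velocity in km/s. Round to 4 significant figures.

d = 1/p = 1/0.1150″ = 8.6957 pc.
μ = 234.7 mas/yr = 0.2347 ″/yr.
v_t = 4.740 μ d = 4.740 × 0.2347 × 8.6957 = 9.6738 km/s.
v = √(v_r² + v_t²) = √(17.22² + 9.6738²) = √390.111 = 19.751 km/s.

19.75 km/s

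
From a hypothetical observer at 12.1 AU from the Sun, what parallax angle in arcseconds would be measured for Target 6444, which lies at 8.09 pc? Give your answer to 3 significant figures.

1.50 arcsec

p (arcsec) = B (AU) / d (pc).
p = 12.1 / 8.09 = 1.4957 arcsec.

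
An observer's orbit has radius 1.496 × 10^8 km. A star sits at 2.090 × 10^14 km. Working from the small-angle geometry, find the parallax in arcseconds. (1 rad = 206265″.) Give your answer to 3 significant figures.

θ ≈ B/d = (1.496 × 10^8) / (2.090 × 10^14) = 7.1579 × 10^-7 rad.
In arcseconds: 7.1579 × 10^-7 × 206265 = 0.14764″.

0.148 arcsec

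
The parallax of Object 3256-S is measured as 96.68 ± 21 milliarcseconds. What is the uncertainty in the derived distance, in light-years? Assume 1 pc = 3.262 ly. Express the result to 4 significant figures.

7.329 ly

d = 1/p, so σ_d = σ_p / p².
σ_d = 0.0210 / (0.09668)² = 0.0210 / 0.009347 = 2.2467 pc = 2.2467 × 3.262 ly = 7.3287 ly.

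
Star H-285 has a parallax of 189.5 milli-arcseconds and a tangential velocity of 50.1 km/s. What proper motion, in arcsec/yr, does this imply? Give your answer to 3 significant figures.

d = 1/p = 1/0.1895″ = 5.277 pc.
μ = v_t / (4.74 d) = 50.1 / (4.74 × 5.277) = 50.1 / 25.013 = 2.003 ″/yr.

2.00 arcsec/yr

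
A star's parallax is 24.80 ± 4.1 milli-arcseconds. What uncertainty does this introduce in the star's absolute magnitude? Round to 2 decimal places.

σ_M = 0.36 mag

M = m − 5 log₁₀ d + 5 = m + 5 log₁₀ p + 5, so ∂M/∂p = 5/(p ln 10).
σ_M = (5/ln 10) · (σ_p/p) = 2.1715 × 4.1/24.80 = 2.1715 × 0.16532 = 0.35899.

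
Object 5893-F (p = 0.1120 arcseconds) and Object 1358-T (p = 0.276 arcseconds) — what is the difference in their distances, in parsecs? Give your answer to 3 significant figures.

5.31 pc

d_A = 1/0.1120″ = 8.9286 pc; d_B = 1/0.2760″ = 3.6232 pc.
|d_B − d_A| = |3.6232 − 8.9286| = 5.3054 pc.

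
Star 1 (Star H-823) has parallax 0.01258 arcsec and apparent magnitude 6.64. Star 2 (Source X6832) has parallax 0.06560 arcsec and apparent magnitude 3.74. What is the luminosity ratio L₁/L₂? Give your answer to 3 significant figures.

L₁/L₂ = 1.88

d₁ = 1/p₁ = 1/0.01258″ = 79.491 pc; d₂ = 1/p₂ = 1/0.06560″ = 15.244 pc.
M₁ = m₁ − 5 log₁₀ d₁ + 5 = 6.64 − 9.5016 + 5 = 2.1384.
M₂ = 3.74 − 5.9155 + 5 = 2.8245.
L₁/L₂ = 10^(0.4(M₂ − M₁)) = 10^(0.4 × 0.6861) = 10^0.27444 = 1.8812.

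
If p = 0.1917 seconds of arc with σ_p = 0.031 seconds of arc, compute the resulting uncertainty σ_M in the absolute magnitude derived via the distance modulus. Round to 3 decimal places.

σ_M = 0.351 mag

M = m − 5 log₁₀ d + 5 = m + 5 log₁₀ p + 5, so ∂M/∂p = 5/(p ln 10).
σ_M = (5/ln 10) · (σ_p/p) = 2.1715 × 0.031/0.1917 = 2.1715 × 0.16171 = 0.35115.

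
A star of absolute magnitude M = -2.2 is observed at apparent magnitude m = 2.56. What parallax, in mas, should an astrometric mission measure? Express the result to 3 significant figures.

m − M = 2.56 − (-2.2) = 4.76.
d = 10^((m−M)/5 + 1) = 10^1.952 = 89.536 pc.
p = 1/d = 1/89.536 = 0.011169 arcsec = 11.169 mas.

11.2 mas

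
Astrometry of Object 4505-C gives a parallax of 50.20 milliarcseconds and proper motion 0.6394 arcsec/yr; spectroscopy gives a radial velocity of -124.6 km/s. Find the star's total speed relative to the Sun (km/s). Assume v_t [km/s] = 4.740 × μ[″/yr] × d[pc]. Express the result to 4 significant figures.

d = 1/p = 1/0.05020″ = 19.92 pc.
v_t = 4.740 μ d = 4.740 × 0.6394 × 19.92 = 60.373 km/s.
v = √(v_r² + v_t²) = √((-124.6)² + 60.373²) = √19170.1 = 138.46 km/s.

138.5 km/s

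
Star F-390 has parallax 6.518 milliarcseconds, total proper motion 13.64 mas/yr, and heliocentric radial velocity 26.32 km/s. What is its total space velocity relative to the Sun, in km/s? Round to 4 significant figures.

d = 1/p = 1/0.006518″ = 153.42 pc.
μ = 13.64 mas/yr = 0.01364 ″/yr.
v_t = 4.740 μ d = 4.740 × 0.01364 × 153.42 = 9.9192 km/s.
v = √(v_r² + v_t²) = √(26.32² + 9.9192²) = √791.133 = 28.127 km/s.

28.13 km/s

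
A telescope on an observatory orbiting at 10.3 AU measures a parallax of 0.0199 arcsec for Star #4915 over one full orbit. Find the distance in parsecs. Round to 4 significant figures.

517.6 pc

With baseline B (in AU) and parallax p (in arcsec), d = B/p parsecs.
d = 10.3 / 0.0199 = 517.59 pc.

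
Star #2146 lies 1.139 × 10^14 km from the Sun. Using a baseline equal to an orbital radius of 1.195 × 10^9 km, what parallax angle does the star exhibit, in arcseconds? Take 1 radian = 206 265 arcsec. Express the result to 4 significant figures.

2.164 arcsec

θ ≈ B/d = (1.195 × 10^9) / (1.139 × 10^14) = 1.0492 × 10^-5 rad.
In arcseconds: 1.0492 × 10^-5 × 206265 = 2.1641″.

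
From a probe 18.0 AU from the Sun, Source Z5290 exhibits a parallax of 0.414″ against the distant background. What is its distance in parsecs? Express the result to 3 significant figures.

43.5 pc

With baseline B (in AU) and parallax p (in arcsec), d = B/p parsecs.
d = 18.0 / 0.414 = 43.478 pc.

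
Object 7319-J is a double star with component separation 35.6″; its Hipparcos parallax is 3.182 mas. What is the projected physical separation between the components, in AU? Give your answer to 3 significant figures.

d = 1/p = 1/0.003182″ = 314.27 pc.
At distance d (pc), an angle of θ arcsec spans θ·d AU: s = 35.6 × 314.27 = 11188 AU.

11200 AU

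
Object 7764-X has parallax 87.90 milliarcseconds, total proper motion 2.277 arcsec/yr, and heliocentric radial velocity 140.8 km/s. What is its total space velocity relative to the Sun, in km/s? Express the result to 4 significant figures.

d = 1/p = 1/0.08790″ = 11.377 pc.
v_t = 4.740 μ d = 4.740 × 2.277 × 11.377 = 122.79 km/s.
v = √(v_r² + v_t²) = √(140.8² + 122.79²) = √34902 = 186.82 km/s.

186.8 km/s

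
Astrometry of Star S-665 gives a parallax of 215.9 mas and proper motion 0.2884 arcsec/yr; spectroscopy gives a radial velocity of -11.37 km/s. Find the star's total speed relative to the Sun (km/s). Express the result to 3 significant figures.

d = 1/p = 1/0.2159″ = 4.6318 pc.
v_t = 4.740 μ d = 4.740 × 0.2884 × 4.6318 = 6.3317 km/s.
v = √(v_r² + v_t²) = √((-11.37)² + 6.3317²) = √169.367 = 13.014 km/s.

13.0 km/s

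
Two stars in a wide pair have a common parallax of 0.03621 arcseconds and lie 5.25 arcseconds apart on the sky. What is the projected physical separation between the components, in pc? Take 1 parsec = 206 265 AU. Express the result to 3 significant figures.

d = 1/p = 1/0.03621″ = 27.617 pc.
At distance d (pc), an angle of θ arcsec spans θ·d AU: s = 5.25 × 27.617 = 144.99 AU.
= 144.99 / 206265 = 0.00070293 pc.

0.000703 pc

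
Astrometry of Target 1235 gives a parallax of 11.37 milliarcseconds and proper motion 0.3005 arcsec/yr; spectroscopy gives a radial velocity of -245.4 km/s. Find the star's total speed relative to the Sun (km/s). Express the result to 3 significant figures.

d = 1/p = 1/0.01137″ = 87.951 pc.
v_t = 4.740 μ d = 4.740 × 0.3005 × 87.951 = 125.27 km/s.
v = √(v_r² + v_t²) = √((-245.4)² + 125.27²) = √75913.7 = 275.52 km/s.

276 km/s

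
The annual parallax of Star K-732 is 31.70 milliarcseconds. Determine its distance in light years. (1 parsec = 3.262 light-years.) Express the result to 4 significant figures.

p = 31.70 milliarcseconds = 0.03170 arcsec.
d = 1/p = 1/0.03170 = 31.546 pc.
In light-years: 31.546 × 3.262 = 102.9 ly.

102.9 light years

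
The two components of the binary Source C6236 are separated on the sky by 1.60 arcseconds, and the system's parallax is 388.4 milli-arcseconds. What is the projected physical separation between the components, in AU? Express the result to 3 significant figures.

4.12 AU

d = 1/p = 1/0.3884″ = 2.5747 pc.
At distance d (pc), an angle of θ arcsec spans θ·d AU: s = 1.60 × 2.5747 = 4.1195 AU.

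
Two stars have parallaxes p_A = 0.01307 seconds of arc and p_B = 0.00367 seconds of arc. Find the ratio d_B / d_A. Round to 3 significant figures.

Since d = 1/p, d_B/d_A = p_A/p_B.
= 0.01307 / 0.00367 = 3.5613.

3.56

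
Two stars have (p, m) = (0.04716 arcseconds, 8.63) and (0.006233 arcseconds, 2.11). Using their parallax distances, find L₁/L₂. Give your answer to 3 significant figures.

d₁ = 1/p₁ = 1/0.04716″ = 21.204 pc; d₂ = 1/p₂ = 1/0.006233″ = 160.44 pc.
M₁ = m₁ − 5 log₁₀ d₁ + 5 = 8.63 − 6.6321 + 5 = 6.9979.
M₂ = 2.11 − 11.0266 + 5 = -3.9166.
L₁/L₂ = 10^(0.4(M₂ − M₁)) = 10^(0.4 × (-10.9145)) = 10^(-4.36580) = 0.000043072.

L₁/L₂ = 4.31 × 10^-5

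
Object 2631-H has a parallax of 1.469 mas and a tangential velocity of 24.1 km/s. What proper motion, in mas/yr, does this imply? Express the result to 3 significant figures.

7.47 mas/yr

d = 1/p = 1/0.001469″ = 680.74 pc.
μ = v_t / (4.74 d) = 24.1 / (4.74 × 680.74) = 24.1 / 3226.7 = 0.0074689 ″/yr = 7.4689 mas/yr.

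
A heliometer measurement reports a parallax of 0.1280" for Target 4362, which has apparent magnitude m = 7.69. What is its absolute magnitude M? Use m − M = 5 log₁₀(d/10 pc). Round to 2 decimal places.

d = 1/p = 1/0.1280″ = 7.8125 pc.
m − M = 5 log₁₀(7.8125) − 5 = 4.4640 − 5 = -0.5360.
M = m − (m − M) = 7.69 − (-0.5360) = 8.23.

M = 8.23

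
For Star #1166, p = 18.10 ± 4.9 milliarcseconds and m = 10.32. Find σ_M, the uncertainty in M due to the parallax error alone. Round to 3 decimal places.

M = m − 5 log₁₀ d + 5 = m + 5 log₁₀ p + 5, so ∂M/∂p = 5/(p ln 10).
σ_M = (5/ln 10) · (σ_p/p) = 2.1715 × 4.9/18.10 = 2.1715 × 0.27072 = 0.58787.

σ_M = 0.588 mag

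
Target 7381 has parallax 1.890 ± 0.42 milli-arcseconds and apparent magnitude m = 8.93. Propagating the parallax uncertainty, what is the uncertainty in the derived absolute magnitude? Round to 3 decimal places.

σ_M = 0.483 mag

M = m − 5 log₁₀ d + 5 = m + 5 log₁₀ p + 5, so ∂M/∂p = 5/(p ln 10).
σ_M = (5/ln 10) · (σ_p/p) = 2.1715 × 0.42/1.890 = 2.1715 × 0.22222 = 0.48255.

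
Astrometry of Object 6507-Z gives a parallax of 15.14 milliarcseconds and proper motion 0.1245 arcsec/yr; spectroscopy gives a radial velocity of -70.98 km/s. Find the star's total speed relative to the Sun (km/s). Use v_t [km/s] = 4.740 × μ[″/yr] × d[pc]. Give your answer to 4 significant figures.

d = 1/p = 1/0.01514″ = 66.05 pc.
v_t = 4.740 μ d = 4.740 × 0.1245 × 66.05 = 38.978 km/s.
v = √(v_r² + v_t²) = √((-70.98)² + 38.978²) = √6557.44 = 80.978 km/s.

80.98 km/s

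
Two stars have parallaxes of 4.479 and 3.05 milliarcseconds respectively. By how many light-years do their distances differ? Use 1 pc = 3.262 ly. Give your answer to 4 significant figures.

341.2 ly

d_A = 1/0.004479″ = 223.26 pc; d_B = 1/0.003050″ = 327.87 pc.
|d_B − d_A| = |327.87 − 223.26| = 104.61 pc = 104.61 × 3.262 ly = 341.24 ly.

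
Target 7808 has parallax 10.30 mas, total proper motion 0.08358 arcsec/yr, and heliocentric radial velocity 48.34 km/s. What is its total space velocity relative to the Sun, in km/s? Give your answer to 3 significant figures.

d = 1/p = 1/0.01030″ = 97.087 pc.
v_t = 4.740 μ d = 4.740 × 0.08358 × 97.087 = 38.463 km/s.
v = √(v_r² + v_t²) = √(48.34² + 38.463²) = √3816.16 = 61.775 km/s.

61.8 km/s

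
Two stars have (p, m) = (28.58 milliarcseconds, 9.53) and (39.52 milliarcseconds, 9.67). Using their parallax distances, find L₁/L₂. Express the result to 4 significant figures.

L₁/L₂ = 2.175

d₁ = 1/p₁ = 1/0.02858″ = 34.99 pc; d₂ = 1/p₂ = 1/0.03952″ = 25.304 pc.
M₁ = m₁ − 5 log₁₀ d₁ + 5 = 9.53 − 7.7197 + 5 = 6.8103.
M₂ = 9.67 − 7.0159 + 5 = 7.6541.
L₁/L₂ = 10^(0.4(M₂ − M₁)) = 10^(0.4 × 0.8438) = 10^0.33752 = 2.1753.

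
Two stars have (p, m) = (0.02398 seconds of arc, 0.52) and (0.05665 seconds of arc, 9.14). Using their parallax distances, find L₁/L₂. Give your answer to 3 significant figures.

d₁ = 1/p₁ = 1/0.02398″ = 41.701 pc; d₂ = 1/p₂ = 1/0.05665″ = 17.652 pc.
M₁ = m₁ − 5 log₁₀ d₁ + 5 = 0.52 − 8.1007 + 5 = -2.5807.
M₂ = 9.14 − 6.2340 + 5 = 7.9060.
L₁/L₂ = 10^(0.4(M₂ − M₁)) = 10^(0.4 × 10.4867) = 10^4.19468 = 15656.

L₁/L₂ = 15700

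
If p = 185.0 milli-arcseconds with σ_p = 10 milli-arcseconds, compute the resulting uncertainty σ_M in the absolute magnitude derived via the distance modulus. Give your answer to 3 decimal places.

M = m − 5 log₁₀ d + 5 = m + 5 log₁₀ p + 5, so ∂M/∂p = 5/(p ln 10).
σ_M = (5/ln 10) · (σ_p/p) = 2.1715 × 10/185.0 = 2.1715 × 0.054054 = 0.11738.

σ_M = 0.117 mag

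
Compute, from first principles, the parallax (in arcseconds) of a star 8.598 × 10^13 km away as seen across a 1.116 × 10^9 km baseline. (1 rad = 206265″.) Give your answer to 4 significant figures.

θ ≈ B/d = (1.116 × 10^9) / (8.598 × 10^13) = 1.2980 × 10^-5 rad.
In arcseconds: 1.2980 × 10^-5 × 206265 = 2.6773″.

2.677 arcsec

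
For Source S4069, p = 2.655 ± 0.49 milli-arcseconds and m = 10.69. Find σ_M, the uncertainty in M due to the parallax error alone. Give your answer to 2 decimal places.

M = m − 5 log₁₀ d + 5 = m + 5 log₁₀ p + 5, so ∂M/∂p = 5/(p ln 10).
σ_M = (5/ln 10) · (σ_p/p) = 2.1715 × 0.49/2.655 = 2.1715 × 0.18456 = 0.40077.

σ_M = 0.40 mag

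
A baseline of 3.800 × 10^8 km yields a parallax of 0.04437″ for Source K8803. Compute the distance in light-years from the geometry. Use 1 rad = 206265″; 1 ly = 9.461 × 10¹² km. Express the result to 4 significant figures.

θ = 0.04437″ = 0.04437/206265 = 2.1511 × 10^-7 rad.
d = B/θ = (3.800 × 10^8) / (2.1511 × 10^-7) = 1.7665 × 10^15 km = (1.7665 × 10^15) / (9.461 × 10^12) ly = 186.71 ly.

186.7 ly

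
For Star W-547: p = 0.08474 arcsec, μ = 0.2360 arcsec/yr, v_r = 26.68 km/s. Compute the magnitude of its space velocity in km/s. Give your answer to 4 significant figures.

29.77 km/s

d = 1/p = 1/0.08474″ = 11.801 pc.
v_t = 4.740 μ d = 4.740 × 0.2360 × 11.801 = 13.201 km/s.
v = √(v_r² + v_t²) = √(26.68² + 13.201²) = √886.089 = 29.767 km/s.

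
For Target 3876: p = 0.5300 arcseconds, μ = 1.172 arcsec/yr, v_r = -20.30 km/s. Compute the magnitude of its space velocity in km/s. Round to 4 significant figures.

d = 1/p = 1/0.5300″ = 1.8868 pc.
v_t = 4.740 μ d = 4.740 × 1.172 × 1.8868 = 10.482 km/s.
v = √(v_r² + v_t²) = √((-20.30)² + 10.482²) = √521.962 = 22.846 km/s.

22.85 km/s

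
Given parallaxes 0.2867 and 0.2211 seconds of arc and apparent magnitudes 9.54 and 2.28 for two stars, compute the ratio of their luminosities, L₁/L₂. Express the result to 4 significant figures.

L₁/L₂ = 0.0007419

d₁ = 1/p₁ = 1/0.2867″ = 3.488 pc; d₂ = 1/p₂ = 1/0.2211″ = 4.5228 pc.
M₁ = m₁ − 5 log₁₀ d₁ + 5 = 9.54 − 2.7129 + 5 = 11.8271.
M₂ = 2.28 − 3.2770 + 5 = 4.0030.
L₁/L₂ = 10^(0.4(M₂ − M₁)) = 10^(0.4 × (-7.8241)) = 10^(-3.12964) = 0.00074192.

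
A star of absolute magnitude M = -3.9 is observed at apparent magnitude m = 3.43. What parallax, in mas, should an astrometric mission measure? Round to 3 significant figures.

3.42 mas

m − M = 3.43 − (-3.9) = 7.33.
d = 10^((m−M)/5 + 1) = 10^2.466 = 292.42 pc.
p = 1/d = 1/292.42 = 0.0034197 arcsec = 3.4197 mas.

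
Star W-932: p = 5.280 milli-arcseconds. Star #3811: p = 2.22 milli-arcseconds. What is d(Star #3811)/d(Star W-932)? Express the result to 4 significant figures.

Since d = 1/p, d_B/d_A = p_A/p_B.
= 5.280 / 2.22 = 2.3784.

2.378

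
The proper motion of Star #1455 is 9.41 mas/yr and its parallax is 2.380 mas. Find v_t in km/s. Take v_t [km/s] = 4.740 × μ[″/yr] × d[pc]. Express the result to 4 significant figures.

18.74 km/s

d = 1/p = 1/0.002380″ = 420.17 pc.
μ = 9.41 mas/yr = 0.00941 ″/yr.
v_t = 4.74 × μ × d = 4.74 × 0.00941 × 420.17 = 18.741 km/s.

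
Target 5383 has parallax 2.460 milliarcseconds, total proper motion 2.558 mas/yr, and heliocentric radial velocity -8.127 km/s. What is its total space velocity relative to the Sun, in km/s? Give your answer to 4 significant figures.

9.505 km/s

d = 1/p = 1/0.002460″ = 406.5 pc.
μ = 2.558 mas/yr = 0.002558 ″/yr.
v_t = 4.740 μ d = 4.740 × 0.002558 × 406.5 = 4.9288 km/s.
v = √(v_r² + v_t²) = √((-8.127)² + 4.9288²) = √90.3412 = 9.5048 km/s.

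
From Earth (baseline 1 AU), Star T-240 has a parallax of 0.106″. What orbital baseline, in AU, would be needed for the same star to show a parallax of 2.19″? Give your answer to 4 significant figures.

Parallax scales linearly with baseline: p ∝ B, so B = p_target / p_Earth × 1 AU.
B = 2.19 / 0.106 = 20.66 AU.

20.66 AU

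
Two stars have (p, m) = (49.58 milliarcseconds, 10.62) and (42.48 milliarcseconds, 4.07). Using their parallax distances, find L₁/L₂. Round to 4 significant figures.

d₁ = 1/p₁ = 1/0.04958″ = 20.169 pc; d₂ = 1/p₂ = 1/0.04248″ = 23.54 pc.
M₁ = m₁ − 5 log₁₀ d₁ + 5 = 10.62 − 6.5234 + 5 = 9.0966.
M₂ = 4.07 − 6.8590 + 5 = 2.2110.
L₁/L₂ = 10^(0.4(M₂ − M₁)) = 10^(0.4 × (-6.8856)) = 10^(-2.75424) = 0.001761.

L₁/L₂ = 0.001761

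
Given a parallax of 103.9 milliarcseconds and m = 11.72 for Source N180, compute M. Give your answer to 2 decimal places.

M = 11.80

d = 1/p = 1/0.1039″ = 9.6246 pc.
m − M = 5 log₁₀(9.6246) − 5 = 4.9169 − 5 = -0.0831.
M = m − (m − M) = 11.72 − (-0.0831) = 11.80.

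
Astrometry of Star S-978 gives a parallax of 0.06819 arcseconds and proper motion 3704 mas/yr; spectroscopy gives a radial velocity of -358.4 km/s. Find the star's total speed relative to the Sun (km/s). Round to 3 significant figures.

441 km/s

d = 1/p = 1/0.06819″ = 14.665 pc.
μ = 3704 mas/yr = 3.704 ″/yr.
v_t = 4.740 μ d = 4.740 × 3.704 × 14.665 = 257.47 km/s.
v = √(v_r² + v_t²) = √((-358.4)² + 257.47²) = √194741 = 441.29 km/s.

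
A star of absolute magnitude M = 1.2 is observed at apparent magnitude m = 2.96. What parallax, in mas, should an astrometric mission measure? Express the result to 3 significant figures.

44.5 mas

m − M = 2.96 − 1.2 = 1.76.
d = 10^((m−M)/5 + 1) = 10^1.352 = 22.491 pc.
p = 1/d = 1/22.491 = 0.044462 arcsec = 44.462 mas.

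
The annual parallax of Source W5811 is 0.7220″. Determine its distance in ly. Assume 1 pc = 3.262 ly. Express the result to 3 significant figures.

d = 1/p = 1/0.7220 = 1.385 pc.
In light-years: 1.385 × 3.262 = 4.5179 ly.

4.52 ly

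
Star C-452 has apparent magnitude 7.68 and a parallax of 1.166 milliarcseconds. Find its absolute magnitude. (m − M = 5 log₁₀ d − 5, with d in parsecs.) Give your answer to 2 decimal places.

M = -1.99

d = 1/p = 1/0.001166″ = 857.63 pc.
m − M = 5 log₁₀(857.63) − 5 = 14.6665 − 5 = 9.6665.
M = m − (m − M) = 7.68 − 9.6665 = -1.99.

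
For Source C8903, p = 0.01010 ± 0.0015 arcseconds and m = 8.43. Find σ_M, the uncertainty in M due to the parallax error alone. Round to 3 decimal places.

M = m − 5 log₁₀ d + 5 = m + 5 log₁₀ p + 5, so ∂M/∂p = 5/(p ln 10).
σ_M = (5/ln 10) · (σ_p/p) = 2.1715 × 0.0015/0.01010 = 2.1715 × 0.14851 = 0.32249.

σ_M = 0.322 mag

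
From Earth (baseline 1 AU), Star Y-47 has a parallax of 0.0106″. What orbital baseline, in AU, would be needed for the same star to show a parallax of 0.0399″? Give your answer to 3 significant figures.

3.76 AU

Parallax scales linearly with baseline: p ∝ B, so B = p_target / p_Earth × 1 AU.
B = 0.0399 / 0.0106 = 3.7642 AU.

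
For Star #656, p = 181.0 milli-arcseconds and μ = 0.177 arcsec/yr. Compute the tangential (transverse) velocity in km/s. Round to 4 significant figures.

4.635 km/s

d = 1/p = 1/0.1810″ = 5.5249 pc.
v_t = 4.74 × μ × d = 4.74 × 0.177 × 5.5249 = 4.6353 km/s.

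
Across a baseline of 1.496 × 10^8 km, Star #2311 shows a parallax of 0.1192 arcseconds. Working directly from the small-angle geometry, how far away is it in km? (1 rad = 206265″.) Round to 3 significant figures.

2.59 × 10^14 km

θ = 0.1192″ = 0.1192/206265 = 5.7790 × 10^-7 rad.
d = B/θ = (1.496 × 10^8) / (5.7790 × 10^-7) = 2.5887 × 10^14 km.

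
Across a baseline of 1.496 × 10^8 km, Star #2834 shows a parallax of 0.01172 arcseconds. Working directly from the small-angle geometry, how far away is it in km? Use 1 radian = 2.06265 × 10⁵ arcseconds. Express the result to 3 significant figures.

2.63 × 10^15 km

θ = 0.01172″ = 0.01172/206265 = 5.6820 × 10^-8 rad.
d = B/θ = (1.496 × 10^8) / (5.6820 × 10^-8) = 2.6329 × 10^15 km.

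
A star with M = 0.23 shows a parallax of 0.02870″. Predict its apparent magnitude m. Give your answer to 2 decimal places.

m = 2.94

d = 1/p = 1/0.02870″ = 34.843 pc.
m − M = 5 log₁₀ d − 5 = 5 log₁₀(34.843) − 5 = 7.7106 − 5 = 2.7106.
m = M + (m − M) = 0.23 + 2.7106 = 2.94.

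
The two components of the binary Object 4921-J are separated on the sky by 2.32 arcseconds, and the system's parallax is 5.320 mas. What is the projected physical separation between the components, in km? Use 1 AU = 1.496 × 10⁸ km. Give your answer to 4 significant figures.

6.524 × 10^10 km

d = 1/p = 1/0.005320″ = 187.97 pc.
At distance d (pc), an angle of θ arcsec spans θ·d AU: s = 2.32 × 187.97 = 436.09 AU.
= 436.09 × 1.496 × 10⁸ km = 6.5239 × 10^10 km.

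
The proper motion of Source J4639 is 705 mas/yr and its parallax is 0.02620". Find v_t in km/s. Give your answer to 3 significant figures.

128 km/s

d = 1/p = 1/0.02620″ = 38.168 pc.
μ = 705 mas/yr = 0.705 ″/yr.
v_t = 4.74 × μ × d = 4.74 × 0.705 × 38.168 = 127.55 km/s.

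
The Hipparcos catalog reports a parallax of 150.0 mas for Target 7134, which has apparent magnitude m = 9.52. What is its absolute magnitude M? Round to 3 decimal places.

M = 10.400

d = 1/p = 1/0.1500″ = 6.6667 pc.
m − M = 5 log₁₀(6.6667) − 5 = 4.1196 − 5 = -0.8804.
M = m − (m − M) = 9.52 − (-0.8804) = 10.400.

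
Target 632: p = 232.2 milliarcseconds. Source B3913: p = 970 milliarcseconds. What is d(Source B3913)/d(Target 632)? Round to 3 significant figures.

0.239

Since d = 1/p, d_B/d_A = p_A/p_B.
= 232.2 / 970 = 0.23938.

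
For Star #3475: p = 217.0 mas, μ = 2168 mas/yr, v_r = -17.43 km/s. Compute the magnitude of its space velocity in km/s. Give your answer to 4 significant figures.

d = 1/p = 1/0.2170″ = 4.6083 pc.
μ = 2168 mas/yr = 2.168 ″/yr.
v_t = 4.740 μ d = 4.740 × 2.168 × 4.6083 = 47.356 km/s.
v = √(v_r² + v_t²) = √((-17.43)² + 47.356²) = √2546.4 = 50.462 km/s.

50.46 km/s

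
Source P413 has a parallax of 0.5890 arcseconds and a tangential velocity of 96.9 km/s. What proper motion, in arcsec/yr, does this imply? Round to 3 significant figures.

d = 1/p = 1/0.5890″ = 1.6978 pc.
μ = v_t / (4.74 d) = 96.9 / (4.74 × 1.6978) = 96.9 / 8.0476 = 12.041 ″/yr.

12.0 arcsec/yr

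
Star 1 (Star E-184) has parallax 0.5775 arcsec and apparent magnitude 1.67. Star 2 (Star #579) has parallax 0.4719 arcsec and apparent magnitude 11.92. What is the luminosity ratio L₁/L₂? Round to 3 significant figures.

d₁ = 1/p₁ = 1/0.5775″ = 1.7316 pc; d₂ = 1/p₂ = 1/0.4719″ = 2.1191 pc.
M₁ = m₁ − 5 log₁₀ d₁ + 5 = 1.67 − 1.1922 + 5 = 5.4778.
M₂ = 11.92 − 1.6308 + 5 = 15.2892.
L₁/L₂ = 10^(0.4(M₂ − M₁)) = 10^(0.4 × 9.8114) = 10^3.92456 = 8405.4.

L₁/L₂ = 8410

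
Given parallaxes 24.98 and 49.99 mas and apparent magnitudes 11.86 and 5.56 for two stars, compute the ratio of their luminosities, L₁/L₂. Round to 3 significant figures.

d₁ = 1/p₁ = 1/0.02498″ = 40.032 pc; d₂ = 1/p₂ = 1/0.04999″ = 20.004 pc.
M₁ = m₁ − 5 log₁₀ d₁ + 5 = 11.86 − 8.0120 + 5 = 8.8480.
M₂ = 5.56 − 6.5056 + 5 = 4.0544.
L₁/L₂ = 10^(0.4(M₂ − M₁)) = 10^(0.4 × (-4.7936)) = 10^(-1.91744) = 0.012094.

L₁/L₂ = 0.0121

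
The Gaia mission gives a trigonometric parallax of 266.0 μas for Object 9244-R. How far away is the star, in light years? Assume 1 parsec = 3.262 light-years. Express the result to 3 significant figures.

p = 266.0 μas = 0.0002660 arcsec.
d = 1/p = 1/0.0002660 = 3759.4 pc.
In light-years: 3759.4 × 3.262 = 12263 ly.

12300 light years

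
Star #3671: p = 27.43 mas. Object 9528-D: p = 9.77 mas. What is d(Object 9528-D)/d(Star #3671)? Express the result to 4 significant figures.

Since d = 1/p, d_B/d_A = p_A/p_B.
= 27.43 / 9.77 = 2.8076.

2.808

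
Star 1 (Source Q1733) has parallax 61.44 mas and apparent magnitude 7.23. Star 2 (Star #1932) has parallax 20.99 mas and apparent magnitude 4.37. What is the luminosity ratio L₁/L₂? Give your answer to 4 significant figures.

d₁ = 1/p₁ = 1/0.06144″ = 16.276 pc; d₂ = 1/p₂ = 1/0.02099″ = 47.642 pc.
M₁ = m₁ − 5 log₁₀ d₁ + 5 = 7.23 − 6.0577 + 5 = 6.1723.
M₂ = 4.37 − 8.3899 + 5 = 0.9801.
L₁/L₂ = 10^(0.4(M₂ − M₁)) = 10^(0.4 × (-5.1922)) = 10^(-2.07688) = 0.0083776.

L₁/L₂ = 0.008378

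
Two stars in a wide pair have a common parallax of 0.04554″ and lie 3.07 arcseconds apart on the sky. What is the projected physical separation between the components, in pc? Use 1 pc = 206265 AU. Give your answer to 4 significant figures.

0.0003268 pc

d = 1/p = 1/0.04554″ = 21.959 pc.
At distance d (pc), an angle of θ arcsec spans θ·d AU: s = 3.07 × 21.959 = 67.414 AU.
= 67.414 / 206265 = 0.00032683 pc.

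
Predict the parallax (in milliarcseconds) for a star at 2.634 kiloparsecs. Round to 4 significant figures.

d = 2.634 kpc = 2634 pc.
p = 1/d = 1/2634 = 0.00037965 arcsec.
= 0.00037965 × 1000 = 0.37965 mas.

0.3797 mas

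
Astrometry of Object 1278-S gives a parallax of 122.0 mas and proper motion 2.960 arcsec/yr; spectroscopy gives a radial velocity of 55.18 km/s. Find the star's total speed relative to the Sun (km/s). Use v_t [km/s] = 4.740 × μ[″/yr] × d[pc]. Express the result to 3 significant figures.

128 km/s

d = 1/p = 1/0.1220″ = 8.1967 pc.
v_t = 4.740 μ d = 4.740 × 2.960 × 8.1967 = 115 km/s.
v = √(v_r² + v_t²) = √(55.18² + 115²) = √16269.8 = 127.55 km/s.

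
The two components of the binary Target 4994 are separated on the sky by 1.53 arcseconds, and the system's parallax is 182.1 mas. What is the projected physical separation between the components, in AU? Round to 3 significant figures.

8.40 AU

d = 1/p = 1/0.1821″ = 5.4915 pc.
At distance d (pc), an angle of θ arcsec spans θ·d AU: s = 1.53 × 5.4915 = 8.402 AU.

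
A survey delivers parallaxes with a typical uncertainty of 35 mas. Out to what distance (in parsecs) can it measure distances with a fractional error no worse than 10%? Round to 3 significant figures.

σ_d/d = σ_p/p, so the condition is σ_p/p ≤ 0.10, i.e. p ≥ σ_p/0.10.
p_min = 35/0.10 = 350 mas = 0.35 arcsec.
d_max = 1/p_min = 1/0.35 = 2.8571 pc.

2.86 pc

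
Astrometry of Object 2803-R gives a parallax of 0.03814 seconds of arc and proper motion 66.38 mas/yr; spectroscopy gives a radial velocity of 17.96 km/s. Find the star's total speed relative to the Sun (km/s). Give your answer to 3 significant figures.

d = 1/p = 1/0.03814″ = 26.219 pc.
μ = 66.38 mas/yr = 0.06638 ″/yr.
v_t = 4.740 μ d = 4.740 × 0.06638 × 26.219 = 8.2496 km/s.
v = √(v_r² + v_t²) = √(17.96² + 8.2496²) = √390.618 = 19.764 km/s.

19.8 km/s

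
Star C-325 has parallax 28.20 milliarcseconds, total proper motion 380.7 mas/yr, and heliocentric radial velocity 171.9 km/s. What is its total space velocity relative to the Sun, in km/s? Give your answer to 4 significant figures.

183.4 km/s

d = 1/p = 1/0.02820″ = 35.461 pc.
μ = 380.7 mas/yr = 0.3807 ″/yr.
v_t = 4.740 μ d = 4.740 × 0.3807 × 35.461 = 63.99 km/s.
v = √(v_r² + v_t²) = √(171.9² + 63.99²) = √33644.3 = 183.42 km/s.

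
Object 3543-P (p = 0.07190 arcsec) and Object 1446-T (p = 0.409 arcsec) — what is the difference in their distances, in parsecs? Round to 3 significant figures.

d_A = 1/0.07190″ = 13.908 pc; d_B = 1/0.4090″ = 2.445 pc.
|d_B − d_A| = |2.445 − 13.908| = 11.463 pc.

11.5 pc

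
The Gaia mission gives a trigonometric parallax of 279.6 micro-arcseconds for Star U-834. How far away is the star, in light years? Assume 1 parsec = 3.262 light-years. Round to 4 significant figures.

11670 light years

p = 279.6 micro-arcseconds = 0.0002796 arcsec.
d = 1/p = 1/0.0002796 = 3576.5 pc.
In light-years: 3576.5 × 3.262 = 11667 ly.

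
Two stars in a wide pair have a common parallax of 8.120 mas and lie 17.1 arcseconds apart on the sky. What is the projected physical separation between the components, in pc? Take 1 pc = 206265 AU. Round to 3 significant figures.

0.0102 pc

d = 1/p = 1/0.008120″ = 123.15 pc.
At distance d (pc), an angle of θ arcsec spans θ·d AU: s = 17.1 × 123.15 = 2105.9 AU.
= 2105.9 / 206265 = 0.010210 pc.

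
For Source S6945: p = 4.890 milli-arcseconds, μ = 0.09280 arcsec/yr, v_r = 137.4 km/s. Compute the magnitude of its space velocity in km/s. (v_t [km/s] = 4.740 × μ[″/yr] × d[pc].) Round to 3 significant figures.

d = 1/p = 1/0.004890″ = 204.5 pc.
v_t = 4.740 μ d = 4.740 × 0.09280 × 204.5 = 89.954 km/s.
v = √(v_r² + v_t²) = √(137.4² + 89.954²) = √26970.5 = 164.23 km/s.

164 km/s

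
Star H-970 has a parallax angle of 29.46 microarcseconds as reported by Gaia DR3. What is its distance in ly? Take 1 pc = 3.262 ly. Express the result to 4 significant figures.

110700 ly

p = 29.46 microarcseconds = 0.00002946 arcsec.
d = 1/p = 1/0.00002946 = 33944 pc.
In light-years: 33944 × 3.262 = 1.1073 × 10^5 ly.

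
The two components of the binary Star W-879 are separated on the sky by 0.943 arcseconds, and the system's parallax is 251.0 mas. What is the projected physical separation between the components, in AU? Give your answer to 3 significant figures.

3.76 AU

d = 1/p = 1/0.2510″ = 3.9841 pc.
At distance d (pc), an angle of θ arcsec spans θ·d AU: s = 0.943 × 3.9841 = 3.757 AU.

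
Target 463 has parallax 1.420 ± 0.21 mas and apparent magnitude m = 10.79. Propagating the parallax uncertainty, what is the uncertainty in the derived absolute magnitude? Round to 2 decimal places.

M = m − 5 log₁₀ d + 5 = m + 5 log₁₀ p + 5, so ∂M/∂p = 5/(p ln 10).
σ_M = (5/ln 10) · (σ_p/p) = 2.1715 × 0.21/1.420 = 2.1715 × 0.14789 = 0.32114.

σ_M = 0.32 mag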